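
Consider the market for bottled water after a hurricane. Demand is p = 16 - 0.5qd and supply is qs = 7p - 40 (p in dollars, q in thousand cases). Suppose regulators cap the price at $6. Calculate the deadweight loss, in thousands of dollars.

63

Rearranging demand gives qd = 32 - 2p. In a free market, 32 - 2p = 7p - 40 gives the equilibrium p* = 8, q* = 16.
The ceiling of 6 is below the equilibrium price 8, so it binds.
At p = 6: qd = 32 - 2·6 = 20 and qs = 7·6 - 40 = 2.
Quantity traded falls to 2. At q = 2 the demand price is (32 - 2)/2 = 15 and the supply price is (40 + 2)/7 = 6.
Deadweight loss = ½ · (15 - 6) · (16 - 2) = ½ · 9 · 14 = 63.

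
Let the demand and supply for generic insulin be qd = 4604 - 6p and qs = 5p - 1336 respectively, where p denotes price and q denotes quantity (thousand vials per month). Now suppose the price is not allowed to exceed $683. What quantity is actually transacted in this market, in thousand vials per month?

Without the control the market clears where 4604 - 6p = 5p - 1336, i.e. p* = 540 and q* = 1364.
The ceiling of 683 is above the equilibrium price 540, so it is not binding; the market clears at p* = 540, q* = 1364.

1364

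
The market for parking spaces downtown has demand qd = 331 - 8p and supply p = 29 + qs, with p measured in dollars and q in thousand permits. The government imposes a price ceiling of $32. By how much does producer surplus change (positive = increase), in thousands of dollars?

Rearranging supply gives qs = p - 29. Without the control the market clears where 331 - 8p = p - 29, i.e. p* = 40 and q* = 11.
The ceiling of 32 is below the equilibrium price 40, so it binds.
At p = 32: qd = 331 - 8·32 = 75 and qs = 32 - 29 = 3.
Producer surplus without the control is ½ · (40 - 29) · 11 = 60.5.
With the ceiling, producers sell 3 units at 32, so PS = ½ · (32 - 29) · 3 = 4.5.
Change in producer surplus = 4.5 - 60.5 = -56.

-56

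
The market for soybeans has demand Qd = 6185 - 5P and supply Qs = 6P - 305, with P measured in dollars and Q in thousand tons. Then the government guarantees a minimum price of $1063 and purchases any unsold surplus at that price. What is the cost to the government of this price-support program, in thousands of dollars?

In a free market, 6185 - 5P = 6P - 305 gives the equilibrium P* = 590, Q* = 3235.
Since 1063 > 590, the floor is binding.
At P = 1063: Qd = 6185 - 5·1063 = 870 and Qs = 6·1063 - 305 = 6073.
Surplus = Qs - Qd = 5203.
Government expenditure = surplus × support price = 5203 × 1063 = 5530789.

5530789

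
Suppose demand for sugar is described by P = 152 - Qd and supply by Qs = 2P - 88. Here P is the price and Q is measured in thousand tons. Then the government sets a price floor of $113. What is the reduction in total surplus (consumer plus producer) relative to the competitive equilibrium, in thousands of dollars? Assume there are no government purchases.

816.75

Rearranging demand gives Qd = 152 - P. Equilibrium: 152 - P = 2P - 88, so 240 = 3P and P* = 80, Q* = 72.
The floor of 113 is above the equilibrium price 80, so it binds.
At P = 113: Qd = 152 - 113 = 39 and Qs = 2·113 - 88 = 138.
Quantity traded falls to 39. At Q = 39 the demand price is 152 - 39 = 113 and the supply price is (88 + 39)/2 = 63.5.
Deadweight loss = ½ · (113 - 63.5) · (72 - 39) = ½ · 49.5 · 33 = 816.75.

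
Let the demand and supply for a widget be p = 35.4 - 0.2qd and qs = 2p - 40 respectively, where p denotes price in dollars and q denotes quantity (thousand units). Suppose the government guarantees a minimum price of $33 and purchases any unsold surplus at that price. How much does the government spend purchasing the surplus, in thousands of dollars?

462

Rearranging demand gives qd = 177 - 5p. Equilibrium: 177 - 5p = 2p - 40, so 217 = 7p and p* = 31, q* = 22.
Since 33 > 31, the floor is binding.
At p = 33: qd = 177 - 5·33 = 12 and qs = 2·33 - 40 = 26.
Surplus = qs - qd = 14.
Government expenditure = surplus × support price = 14 × 33 = 462.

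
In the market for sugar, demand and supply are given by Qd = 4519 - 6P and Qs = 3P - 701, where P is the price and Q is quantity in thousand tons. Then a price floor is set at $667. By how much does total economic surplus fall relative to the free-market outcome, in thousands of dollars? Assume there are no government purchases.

Setting quantity demanded equal to quantity supplied, 4519 - 6P = 3P - 701, gives P* = 580 and Q* = 1039.
Because the floor (667) lies above the market-clearing price, it is binding.
At P = 667: Qd = 4519 - 6·667 = 517 and Qs = 3·667 - 701 = 1300.
Quantity traded falls to 517. At Q = 517 the demand price is (4519 - 517)/6 = 667 and the supply price is (701 + 517)/3 = 406.
Deadweight loss = ½ · (667 - 406) · (1039 - 517) = ½ · 261 · 522 = 68121.

68121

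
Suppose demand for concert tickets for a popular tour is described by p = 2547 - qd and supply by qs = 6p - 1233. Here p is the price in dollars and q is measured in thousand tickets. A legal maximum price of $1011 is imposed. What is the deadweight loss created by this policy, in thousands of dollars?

0

Rearranging demand gives qd = 2547 - p. In a free market, 2547 - p = 6p - 1233 gives the equilibrium p* = 540, q* = 2007.
Since 1011 is above p* = 540, the ceiling does not bind and the free-market outcome prevails.
Since the control does not bind, no trades are prevented and deadweight loss is zero.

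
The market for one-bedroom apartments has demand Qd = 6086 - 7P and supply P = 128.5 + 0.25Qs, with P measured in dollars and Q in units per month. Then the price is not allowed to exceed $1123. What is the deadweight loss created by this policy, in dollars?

Rearranging supply gives Qs = 4P - 514. Without the control the market clears where 6086 - 7P = 4P - 514, i.e. P* = 600 and Q* = 1886.
Since 1123 is above P* = 600, the ceiling does not bind and the free-market outcome prevails.
Since the control does not bind, no trades are prevented and deadweight loss is zero.

0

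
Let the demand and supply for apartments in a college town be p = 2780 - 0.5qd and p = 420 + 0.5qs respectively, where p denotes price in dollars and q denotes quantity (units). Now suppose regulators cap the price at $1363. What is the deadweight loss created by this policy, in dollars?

Rearranging demand gives qd = 5560 - 2p; rearranging supply gives qs = 2p - 840. In a free market, 5560 - 2p = 2p - 840 gives the equilibrium p* = 1600, q* = 2360.
The ceiling of 1363 is below the equilibrium price 1600, so it binds.
At p = 1363: qd = 5560 - 2·1363 = 2834 and qs = 2·1363 - 840 = 1886.
Quantity traded falls to 1886. At q = 1886 the demand price is (5560 - 1886)/2 = 1837 and the supply price is (840 + 1886)/2 = 1363.
Deadweight loss = ½ · (1837 - 1363) · (2360 - 1886) = ½ · 474 · 474 = 112338.

112338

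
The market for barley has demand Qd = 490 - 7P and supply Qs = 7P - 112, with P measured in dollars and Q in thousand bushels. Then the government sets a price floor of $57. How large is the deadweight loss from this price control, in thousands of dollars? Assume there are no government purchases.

1372

Equilibrium: 490 - 7P = 7P - 112, so 602 = 14P and P* = 43, Q* = 189.
Since 57 > 43, the floor is binding.
At P = 57: Qd = 490 - 7·57 = 91 and Qs = 7·57 - 112 = 287.
Quantity traded falls to 91. At Q = 91 the demand price is (490 - 91)/7 = 57 and the supply price is (112 + 91)/7 = 29.
Deadweight loss = ½ · (57 - 29) · (189 - 91) = ½ · 28 · 98 = 1372.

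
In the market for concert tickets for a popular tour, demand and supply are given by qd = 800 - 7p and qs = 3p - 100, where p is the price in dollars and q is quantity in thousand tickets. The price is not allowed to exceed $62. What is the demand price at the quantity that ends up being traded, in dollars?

102

Equilibrium: 800 - 7p = 3p - 100, so 900 = 10p and p* = 90, q* = 170.
Since 62 < 90, the ceiling is binding.
At p = 62: qd = 800 - 7·62 = 366 and qs = 3·62 - 100 = 86.
Only 86 units reach the market. On the demand curve, the marginal buyer's willingness to pay at q = 86 is (800 - 86)/7 = 102.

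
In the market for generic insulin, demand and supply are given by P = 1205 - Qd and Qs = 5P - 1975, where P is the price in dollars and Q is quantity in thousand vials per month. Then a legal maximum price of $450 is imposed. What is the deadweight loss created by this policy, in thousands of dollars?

Rearranging demand gives Qd = 1205 - P. Without the control the market clears where 1205 - P = 5P - 1975, i.e. P* = 530 and Q* = 675.
The ceiling of 450 is below the equilibrium price 530, so it binds.
At P = 450: Qd = 1205 - 450 = 755 and Qs = 5·450 - 1975 = 275.
Quantity traded falls to 275. At Q = 275 the demand price is 1205 - 275 = 930 and the supply price is (1975 + 275)/5 = 450.
Deadweight loss = ½ · (930 - 450) · (675 - 275) = ½ · 480 · 400 = 96000.

96000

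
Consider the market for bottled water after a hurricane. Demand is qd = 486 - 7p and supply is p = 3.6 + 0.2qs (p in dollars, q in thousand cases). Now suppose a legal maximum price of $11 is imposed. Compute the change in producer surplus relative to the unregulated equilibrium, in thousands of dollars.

-3549.5

Rearranging supply gives qs = 5p - 18. In a free market, 486 - 7p = 5p - 18 gives the equilibrium p* = 42, q* = 192.
Because the ceiling (11) lies below the market-clearing price, it is binding.
At p = 11: qd = 486 - 7·11 = 409 and qs = 5·11 - 18 = 37.
Producer surplus without the control is ½ · (42 - 3.6) · 192 = 3686.4.
With the ceiling, producers sell 37 units at 11, so PS = ½ · (11 - 3.6) · 37 = 136.9.
Change in producer surplus = 136.9 - 3686.4 = -3549.5.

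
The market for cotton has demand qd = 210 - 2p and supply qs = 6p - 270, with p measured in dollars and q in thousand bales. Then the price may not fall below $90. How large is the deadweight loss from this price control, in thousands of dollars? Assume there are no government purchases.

1200

In a free market, 210 - 2p = 6p - 270 gives the equilibrium p* = 60, q* = 90.
Since 90 > 60, the floor is binding.
At p = 90: qd = 210 - 2·90 = 30 and qs = 6·90 - 270 = 270.
Quantity traded falls to 30. At q = 30 the demand price is (210 - 30)/2 = 90 and the supply price is (270 + 30)/6 = 50.
Deadweight loss = ½ · (90 - 50) · (90 - 30) = ½ · 40 · 60 = 1200.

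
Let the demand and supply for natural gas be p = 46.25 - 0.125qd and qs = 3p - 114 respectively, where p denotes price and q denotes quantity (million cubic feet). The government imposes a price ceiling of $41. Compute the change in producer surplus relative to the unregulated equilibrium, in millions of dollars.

Rearranging demand gives qd = 370 - 8p. Without the control the market clears where 370 - 8p = 3p - 114, i.e. p* = 44 and q* = 18.
Because the ceiling (41) lies below the market-clearing price, it is binding.
At p = 41: qd = 370 - 8·41 = 42 and qs = 3·41 - 114 = 9.
Producer surplus without the control is ½ · (44 - 38) · 18 = 54.
With the ceiling, producers sell 9 units at 41, so PS = ½ · (41 - 38) · 9 = 13.5.
Change in producer surplus = 13.5 - 54 = -40.5.

-40.5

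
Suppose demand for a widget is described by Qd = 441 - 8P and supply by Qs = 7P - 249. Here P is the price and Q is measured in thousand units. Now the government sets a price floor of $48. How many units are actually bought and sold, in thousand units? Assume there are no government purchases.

Setting quantity demanded equal to quantity supplied, 441 - 8P = 7P - 249, gives P* = 46 and Q* = 73.
Since 48 > 46, the floor is binding.
At P = 48: Qd = 441 - 8·48 = 57 and Qs = 7·48 - 249 = 87.
The quantity actually transacted is the short side, demand: 57.

57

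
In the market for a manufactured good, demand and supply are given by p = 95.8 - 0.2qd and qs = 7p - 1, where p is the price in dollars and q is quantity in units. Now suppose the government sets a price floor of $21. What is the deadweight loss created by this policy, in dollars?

Rearranging demand gives qd = 479 - 5p. Equilibrium: 479 - 5p = 7p - 1, so 480 = 12p and p* = 40, q* = 279.
Since 21 is below p* = 40, the floor does not bind and the free-market outcome prevails.
Since the control does not bind, no trades are prevented and deadweight loss is zero.

0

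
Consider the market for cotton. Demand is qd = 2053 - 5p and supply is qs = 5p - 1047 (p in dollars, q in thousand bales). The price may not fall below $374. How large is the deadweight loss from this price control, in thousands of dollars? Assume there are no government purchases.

20480

Equilibrium: 2053 - 5p = 5p - 1047, so 3100 = 10p and p* = 310, q* = 503.
Because the floor (374) lies above the market-clearing price, it is binding.
At p = 374: qd = 2053 - 5·374 = 183 and qs = 5·374 - 1047 = 823.
Quantity traded falls to 183. At q = 183 the demand price is (2053 - 183)/5 = 374 and the supply price is (1047 + 183)/5 = 246.
Deadweight loss = ½ · (374 - 246) · (503 - 183) = ½ · 128 · 320 = 20480.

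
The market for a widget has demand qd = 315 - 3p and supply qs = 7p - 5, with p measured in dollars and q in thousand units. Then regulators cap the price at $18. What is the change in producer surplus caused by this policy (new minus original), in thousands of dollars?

In a free market, 315 - 3p = 7p - 5 gives the equilibrium p* = 32, q* = 219.
Because the ceiling (18) lies below the market-clearing price, it is binding.
At p = 18: qd = 315 - 3·18 = 261 and qs = 7·18 - 5 = 121.
Producer surplus without the control is ½ · (32 - 5/7) · 219 = 47961/14.
With the ceiling, producers sell 121 units at 18, so PS = ½ · (18 - 5/7) · 121 = 14641/14.
Change in producer surplus = 14641/14 - 47961/14 = -2380.

-2380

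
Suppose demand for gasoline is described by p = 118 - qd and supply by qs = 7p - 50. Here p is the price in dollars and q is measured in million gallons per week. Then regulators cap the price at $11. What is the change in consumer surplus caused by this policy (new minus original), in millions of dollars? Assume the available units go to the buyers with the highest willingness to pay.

-2180

Rearranging demand gives qd = 118 - p. Setting quantity demanded equal to quantity supplied, 118 - p = 7p - 50, gives p* = 21 and q* = 97.
The ceiling of 11 is below the equilibrium price 21, so it binds.
At p = 11: qd = 118 - 11 = 107 and qs = 7·11 - 50 = 27.
Consumer surplus without the control is ½ · (118 - 21) · 97 = 4704.5.
With the ceiling, 27 units are sold at 11 (assume they go to the highest-value buyers). The demand price at q = 27 is 91, so CS = ½ · [(118 - 11) + (91 - 11)] · 27 = 2524.5.
Change in consumer surplus = 2524.5 - 4704.5 = -2180.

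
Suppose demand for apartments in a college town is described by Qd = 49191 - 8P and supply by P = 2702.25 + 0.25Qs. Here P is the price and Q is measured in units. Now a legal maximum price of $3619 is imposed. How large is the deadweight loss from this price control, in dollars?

5721483

Rearranging supply gives Qs = 4P - 10809. Equilibrium: 49191 - 8P = 4P - 10809, so 60000 = 12P and P* = 5000, Q* = 9191.
Because the ceiling (3619) lies below the market-clearing price, it is binding.
At P = 3619: Qd = 49191 - 8·3619 = 20239 and Qs = 4·3619 - 10809 = 3667.
Quantity traded falls to 3667. At Q = 3667 the demand price is (49191 - 3667)/8 = 5690.5 and the supply price is (10809 + 3667)/4 = 3619.
Deadweight loss = ½ · (5690.5 - 3619) · (9191 - 3667) = ½ · 2071.5 · 5524 = 5721483.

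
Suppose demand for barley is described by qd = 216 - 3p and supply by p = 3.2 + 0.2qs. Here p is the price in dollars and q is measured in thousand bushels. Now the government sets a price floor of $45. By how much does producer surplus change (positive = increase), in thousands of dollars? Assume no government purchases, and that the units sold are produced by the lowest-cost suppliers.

Rearranging supply gives qs = 5p - 16. Equilibrium: 216 - 3p = 5p - 16, so 232 = 8p and p* = 29, q* = 129.
Since 45 > 29, the floor is binding.
At p = 45: qd = 216 - 3·45 = 81 and qs = 5·45 - 16 = 209.
Producer surplus without the control is ½ · (29 - 3.2) · 129 = 1664.1.
With the floor, 81 units are sold at 45. The supply price at q = 81 is 19.4, so PS = ½ · [(45 - 3.2) + (45 - 19.4)] · 81 = 2729.7.
Change in producer surplus = 2729.7 - 1664.1 = 1065.6.

1065.6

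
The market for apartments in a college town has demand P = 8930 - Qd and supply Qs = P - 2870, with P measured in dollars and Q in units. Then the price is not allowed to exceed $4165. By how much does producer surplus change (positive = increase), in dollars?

Rearranging demand gives Qd = 8930 - P. In a free market, 8930 - P = P - 2870 gives the equilibrium P* = 5900, Q* = 3030.
Because the ceiling (4165) lies below the market-clearing price, it is binding.
At P = 4165: Qd = 8930 - 4165 = 4765 and Qs = 4165 - 2870 = 1295.
Producer surplus without the control is ½ · (5900 - 2870) · 3030 = 4590450.
With the ceiling, producers sell 1295 units at 4165, so PS = ½ · (4165 - 2870) · 1295 = 838512.5.
Change in producer surplus = 838512.5 - 4590450 = -3751937.5.

-3751937.5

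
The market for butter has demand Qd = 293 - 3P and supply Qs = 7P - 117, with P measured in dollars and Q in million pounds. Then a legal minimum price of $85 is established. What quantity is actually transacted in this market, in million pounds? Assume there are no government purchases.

38

Equilibrium: 293 - 3P = 7P - 117, so 410 = 10P and P* = 41, Q* = 170.
Because the floor (85) lies above the market-clearing price, it is binding.
At P = 85: Qd = 293 - 3·85 = 38 and Qs = 7·85 - 117 = 478.
The quantity actually transacted is the short side, demand: 38.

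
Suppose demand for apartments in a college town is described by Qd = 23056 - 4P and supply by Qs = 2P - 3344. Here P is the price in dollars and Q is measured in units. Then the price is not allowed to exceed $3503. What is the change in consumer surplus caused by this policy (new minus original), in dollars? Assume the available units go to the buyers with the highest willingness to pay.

Without the control the market clears where 23056 - 4P = 2P - 3344, i.e. P* = 4400 and Q* = 5456.
Because the ceiling (3503) lies below the market-clearing price, it is binding.
At P = 3503: Qd = 23056 - 4·3503 = 9044 and Qs = 2·3503 - 3344 = 3662.
Consumer surplus without the control is ½ · (5764 - 4400) · 5456 = 3720992.
With the ceiling, 3662 units are sold at 3503 (assume they go to the highest-value buyers). The demand price at Q = 3662 is 4848.5, so CS = ½ · [(5764 - 3503) + (4848.5 - 3503)] · 3662 = 6603501.5.
Change in consumer surplus = 6603501.5 - 3720992 = 2882509.5.

2882509.5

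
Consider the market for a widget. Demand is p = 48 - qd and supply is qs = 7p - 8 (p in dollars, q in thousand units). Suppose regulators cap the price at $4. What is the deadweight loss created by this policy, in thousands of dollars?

252

Rearranging demand gives qd = 48 - p. Without the control the market clears where 48 - p = 7p - 8, i.e. p* = 7 and q* = 41.
Because the ceiling (4) lies below the market-clearing price, it is binding.
At p = 4: qd = 48 - 4 = 44 and qs = 7·4 - 8 = 20.
Quantity traded falls to 20. At q = 20 the demand price is 48 - 20 = 28 and the supply price is (8 + 20)/7 = 4.
Deadweight loss = ½ · (28 - 4) · (41 - 20) = ½ · 24 · 21 = 252.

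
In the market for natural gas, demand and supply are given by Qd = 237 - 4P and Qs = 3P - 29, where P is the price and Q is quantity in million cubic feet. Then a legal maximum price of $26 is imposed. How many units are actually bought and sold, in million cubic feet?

49

In a free market, 237 - 4P = 3P - 29 gives the equilibrium P* = 38, Q* = 85.
Because the ceiling (26) lies below the market-clearing price, it is binding.
At P = 26: Qd = 237 - 4·26 = 133 and Qs = 3·26 - 29 = 49.
The quantity actually transacted is the short side, supply: 49.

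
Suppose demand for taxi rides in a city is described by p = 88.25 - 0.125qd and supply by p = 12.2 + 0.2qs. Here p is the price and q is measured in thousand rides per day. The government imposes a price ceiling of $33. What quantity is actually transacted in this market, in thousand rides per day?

Rearranging demand gives qd = 706 - 8p; rearranging supply gives qs = 5p - 61. Without the control the market clears where 706 - 8p = 5p - 61, i.e. p* = 59 and q* = 234.
The ceiling of 33 is below the equilibrium price 59, so it binds.
At p = 33: qd = 706 - 8·33 = 442 and qs = 5·33 - 61 = 104.
The quantity actually transacted is the short side, supply: 104.

104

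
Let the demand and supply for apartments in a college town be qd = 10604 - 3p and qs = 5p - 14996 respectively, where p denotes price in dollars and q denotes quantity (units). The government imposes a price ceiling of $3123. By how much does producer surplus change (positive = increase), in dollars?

Equilibrium: 10604 - 3p = 5p - 14996, so 25600 = 8p and p* = 3200, q* = 1004.
The ceiling of 3123 is below the equilibrium price 3200, so it binds.
At p = 3123: qd = 10604 - 3·3123 = 1235 and qs = 5·3123 - 14996 = 619.
Producer surplus without the control is ½ · (3200 - 2999.2) · 1004 = 100801.6.
With the ceiling, producers sell 619 units at 3123, so PS = ½ · (3123 - 2999.2) · 619 = 38316.1.
Change in producer surplus = 38316.1 - 100801.6 = -62485.5.

-62485.5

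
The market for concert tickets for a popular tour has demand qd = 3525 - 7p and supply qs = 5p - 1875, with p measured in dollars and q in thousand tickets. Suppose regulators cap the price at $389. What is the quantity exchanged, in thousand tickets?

70

Setting quantity demanded equal to quantity supplied, 3525 - 7p = 5p - 1875, gives p* = 450 and q* = 375.
The ceiling of 389 is below the equilibrium price 450, so it binds.
At p = 389: qd = 3525 - 7·389 = 802 and qs = 5·389 - 1875 = 70.
The quantity actually transacted is the short side, supply: 70.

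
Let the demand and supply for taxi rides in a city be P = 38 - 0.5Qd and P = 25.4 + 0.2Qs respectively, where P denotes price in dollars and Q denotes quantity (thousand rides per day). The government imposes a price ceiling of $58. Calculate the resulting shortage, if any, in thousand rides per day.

0

Rearranging demand gives Qd = 76 - 2P; rearranging supply gives Qs = 5P - 127. Without the control the market clears where 76 - 2P = 5P - 127, i.e. P* = 29 and Q* = 18.
Since 58 is above P* = 29, the ceiling does not bind and the free-market outcome prevails.
Since the control does not bind, there is no shortage.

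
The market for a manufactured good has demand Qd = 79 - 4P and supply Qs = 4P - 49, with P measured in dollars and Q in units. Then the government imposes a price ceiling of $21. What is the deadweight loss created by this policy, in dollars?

0

In a free market, 79 - 4P = 4P - 49 gives the equilibrium P* = 16, Q* = 15.
The ceiling of 21 is above the equilibrium price 16, so it is not binding; the market clears at P* = 16, Q* = 15.
Since the control does not bind, no trades are prevented and deadweight loss is zero.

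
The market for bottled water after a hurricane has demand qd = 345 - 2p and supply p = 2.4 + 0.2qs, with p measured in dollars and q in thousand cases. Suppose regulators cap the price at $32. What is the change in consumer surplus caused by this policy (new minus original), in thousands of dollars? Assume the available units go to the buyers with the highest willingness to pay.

Rearranging supply gives qs = 5p - 12. In a free market, 345 - 2p = 5p - 12 gives the equilibrium p* = 51, q* = 243.
Because the ceiling (32) lies below the market-clearing price, it is binding.
At p = 32: qd = 345 - 2·32 = 281 and qs = 5·32 - 12 = 148.
Consumer surplus without the control is ½ · (172.5 - 51) · 243 = 14762.25.
With the ceiling, 148 units are sold at 32 (assume they go to the highest-value buyers). The demand price at q = 148 is 98.5, so CS = ½ · [(172.5 - 32) + (98.5 - 32)] · 148 = 15318.
Change in consumer surplus = 15318 - 14762.25 = 555.75.

555.75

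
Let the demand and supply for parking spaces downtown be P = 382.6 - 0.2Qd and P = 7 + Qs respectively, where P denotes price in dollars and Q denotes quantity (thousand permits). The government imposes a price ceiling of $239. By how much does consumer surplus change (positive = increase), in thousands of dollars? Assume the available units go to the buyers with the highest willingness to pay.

18135.9

Rearranging demand gives Qd = 1913 - 5P; rearranging supply gives Qs = P - 7. Equilibrium: 1913 - 5P = P - 7, so 1920 = 6P and P* = 320, Q* = 313.
The ceiling of 239 is below the equilibrium price 320, so it binds.
At P = 239: Qd = 1913 - 5·239 = 718 and Qs = 239 - 7 = 232.
Consumer surplus without the control is ½ · (382.6 - 320) · 313 = 9796.9.
With the ceiling, 232 units are sold at 239 (assume they go to the highest-value buyers). The demand price at Q = 232 is 336.2, so CS = ½ · [(382.6 - 239) + (336.2 - 239)] · 232 = 27932.8.
Change in consumer surplus = 27932.8 - 9796.9 = 18135.9.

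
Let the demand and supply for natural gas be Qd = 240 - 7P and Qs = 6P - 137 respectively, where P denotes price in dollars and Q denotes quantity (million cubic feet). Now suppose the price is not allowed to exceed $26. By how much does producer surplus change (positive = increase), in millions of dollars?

-84

Setting quantity demanded equal to quantity supplied, 240 - 7P = 6P - 137, gives P* = 29 and Q* = 37.
Since 26 < 29, the ceiling is binding.
At P = 26: Qd = 240 - 7·26 = 58 and Qs = 6·26 - 137 = 19.
Producer surplus without the control is ½ · (29 - 137/6) · 37 = 1369/12.
With the ceiling, producers sell 19 units at 26, so PS = ½ · (26 - 137/6) · 19 = 361/12.
Change in producer surplus = 361/12 - 1369/12 = -84.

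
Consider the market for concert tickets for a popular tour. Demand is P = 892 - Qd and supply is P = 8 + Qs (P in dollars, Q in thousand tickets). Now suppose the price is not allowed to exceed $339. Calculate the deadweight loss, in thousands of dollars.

Rearranging demand gives Qd = 892 - P; rearranging supply gives Qs = P - 8. Equilibrium: 892 - P = P - 8, so 900 = 2P and P* = 450, Q* = 442.
The ceiling of 339 is below the equilibrium price 450, so it binds.
At P = 339: Qd = 892 - 339 = 553 and Qs = 339 - 8 = 331.
Quantity traded falls to 331. At Q = 331 the demand price is 892 - 331 = 561 and the supply price is 8 + 331 = 339.
Deadweight loss = ½ · (561 - 339) · (442 - 331) = ½ · 222 · 111 = 12321.

12321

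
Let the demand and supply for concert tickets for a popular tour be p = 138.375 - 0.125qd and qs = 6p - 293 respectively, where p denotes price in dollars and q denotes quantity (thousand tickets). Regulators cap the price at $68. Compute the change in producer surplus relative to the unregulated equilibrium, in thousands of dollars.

-6752

Rearranging demand gives qd = 1107 - 8p. Setting quantity demanded equal to quantity supplied, 1107 - 8p = 6p - 293, gives p* = 100 and q* = 307.
Because the ceiling (68) lies below the market-clearing price, it is binding.
At p = 68: qd = 1107 - 8·68 = 563 and qs = 6·68 - 293 = 115.
Producer surplus without the control is ½ · (100 - 293/6) · 307 = 94249/12.
With the ceiling, producers sell 115 units at 68, so PS = ½ · (68 - 293/6) · 115 = 13225/12.
Change in producer surplus = 13225/12 - 94249/12 = -6752.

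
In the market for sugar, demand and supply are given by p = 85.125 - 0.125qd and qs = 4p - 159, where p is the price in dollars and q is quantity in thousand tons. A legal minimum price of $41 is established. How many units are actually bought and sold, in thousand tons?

121

Rearranging demand gives qd = 681 - 8p. Setting quantity demanded equal to quantity supplied, 681 - 8p = 4p - 159, gives p* = 70 and q* = 121.
Since 41 is below p* = 70, the floor does not bind and the free-market outcome prevails.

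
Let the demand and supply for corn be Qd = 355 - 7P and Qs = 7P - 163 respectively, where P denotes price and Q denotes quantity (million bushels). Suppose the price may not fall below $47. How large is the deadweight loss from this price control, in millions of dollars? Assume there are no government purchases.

700

In a free market, 355 - 7P = 7P - 163 gives the equilibrium P* = 37, Q* = 96.
The floor of 47 is above the equilibrium price 37, so it binds.
At P = 47: Qd = 355 - 7·47 = 26 and Qs = 7·47 - 163 = 166.
Quantity traded falls to 26. At Q = 26 the demand price is (355 - 26)/7 = 47 and the supply price is (163 + 26)/7 = 27.
Deadweight loss = ½ · (47 - 27) · (96 - 26) = ½ · 20 · 70 = 700.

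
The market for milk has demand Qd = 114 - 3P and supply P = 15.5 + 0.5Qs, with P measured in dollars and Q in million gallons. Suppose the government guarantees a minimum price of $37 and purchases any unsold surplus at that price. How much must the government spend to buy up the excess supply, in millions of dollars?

Rearranging supply gives Qs = 2P - 31. Equilibrium: 114 - 3P = 2P - 31, so 145 = 5P and P* = 29, Q* = 27.
Because the floor (37) lies above the market-clearing price, it is binding.
At P = 37: Qd = 114 - 3·37 = 3 and Qs = 2·37 - 31 = 43.
Surplus = Qs - Qd = 40.
Government expenditure = surplus × support price = 40 × 37 = 1480.

1480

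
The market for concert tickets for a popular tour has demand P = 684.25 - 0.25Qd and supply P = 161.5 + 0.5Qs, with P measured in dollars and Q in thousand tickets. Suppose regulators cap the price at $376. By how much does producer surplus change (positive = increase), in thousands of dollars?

-75442

Rearranging demand gives Qd = 2737 - 4P; rearranging supply gives Qs = 2P - 323. Setting quantity demanded equal to quantity supplied, 2737 - 4P = 2P - 323, gives P* = 510 and Q* = 697.
Because the ceiling (376) lies below the market-clearing price, it is binding.
At P = 376: Qd = 2737 - 4·376 = 1233 and Qs = 2·376 - 323 = 429.
Producer surplus without the control is ½ · (510 - 161.5) · 697 = 121452.25.
With the ceiling, producers sell 429 units at 376, so PS = ½ · (376 - 161.5) · 429 = 46010.25.
Change in producer surplus = 46010.25 - 121452.25 = -75442.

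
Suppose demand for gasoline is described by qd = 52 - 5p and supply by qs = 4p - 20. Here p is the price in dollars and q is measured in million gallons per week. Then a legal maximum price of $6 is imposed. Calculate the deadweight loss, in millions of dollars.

Setting quantity demanded equal to quantity supplied, 52 - 5p = 4p - 20, gives p* = 8 and q* = 12.
Because the ceiling (6) lies below the market-clearing price, it is binding.
At p = 6: qd = 52 - 5·6 = 22 and qs = 4·6 - 20 = 4.
Quantity traded falls to 4. At q = 4 the demand price is (52 - 4)/5 = 9.6 and the supply price is (20 + 4)/4 = 6.
Deadweight loss = ½ · (9.6 - 6) · (12 - 4) = ½ · 3.6 · 8 = 14.4.

14.4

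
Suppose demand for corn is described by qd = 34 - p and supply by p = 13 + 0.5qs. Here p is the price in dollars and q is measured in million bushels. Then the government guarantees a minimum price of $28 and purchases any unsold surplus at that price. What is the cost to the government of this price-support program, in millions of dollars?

672

Rearranging supply gives qs = 2p - 26. Without the control the market clears where 34 - p = 2p - 26, i.e. p* = 20 and q* = 14.
The floor of 28 is above the equilibrium price 20, so it binds.
At p = 28: qd = 34 - 28 = 6 and qs = 2·28 - 26 = 30.
Surplus = qs - qd = 24.
Government expenditure = surplus × support price = 24 × 28 = 672.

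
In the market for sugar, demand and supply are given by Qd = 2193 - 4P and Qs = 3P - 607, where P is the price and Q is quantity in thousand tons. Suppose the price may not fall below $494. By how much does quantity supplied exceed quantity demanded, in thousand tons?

658

Without the control the market clears where 2193 - 4P = 3P - 607, i.e. P* = 400 and Q* = 593.
Because the floor (494) lies above the market-clearing price, it is binding.
At P = 494: Qd = 2193 - 4·494 = 217 and Qs = 3·494 - 607 = 875.
Surplus = Qs - Qd = 875 - 217 = 658.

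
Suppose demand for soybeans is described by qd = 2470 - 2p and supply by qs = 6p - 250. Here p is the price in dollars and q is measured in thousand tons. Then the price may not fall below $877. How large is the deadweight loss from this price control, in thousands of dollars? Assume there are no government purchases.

384492

Equilibrium: 2470 - 2p = 6p - 250, so 2720 = 8p and p* = 340, q* = 1790.
Because the floor (877) lies above the market-clearing price, it is binding.
At p = 877: qd = 2470 - 2·877 = 716 and qs = 6·877 - 250 = 5012.
Quantity traded falls to 716. At q = 716 the demand price is (2470 - 716)/2 = 877 and the supply price is (250 + 716)/6 = 161.
Deadweight loss = ½ · (877 - 161) · (1790 - 716) = ½ · 716 · 1074 = 384492.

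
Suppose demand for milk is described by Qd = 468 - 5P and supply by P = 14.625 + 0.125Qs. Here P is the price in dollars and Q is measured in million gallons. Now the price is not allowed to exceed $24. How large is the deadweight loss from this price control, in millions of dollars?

4586.4

Rearranging supply gives Qs = 8P - 117. Equilibrium: 468 - 5P = 8P - 117, so 585 = 13P and P* = 45, Q* = 243.
The ceiling of 24 is below the equilibrium price 45, so it binds.
At P = 24: Qd = 468 - 5·24 = 348 and Qs = 8·24 - 117 = 75.
Quantity traded falls to 75. At Q = 75 the demand price is (468 - 75)/5 = 78.6 and the supply price is (117 + 75)/8 = 24.
Deadweight loss = ½ · (78.6 - 24) · (243 - 75) = ½ · 54.6 · 168 = 4586.4.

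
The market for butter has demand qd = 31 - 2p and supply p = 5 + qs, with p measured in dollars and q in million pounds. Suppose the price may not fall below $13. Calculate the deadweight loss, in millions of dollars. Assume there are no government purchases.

3

Rearranging supply gives qs = p - 5. Without the control the market clears where 31 - 2p = p - 5, i.e. p* = 12 and q* = 7.
Because the floor (13) lies above the market-clearing price, it is binding.
At p = 13: qd = 31 - 2·13 = 5 and qs = 13 - 5 = 8.
Quantity traded falls to 5. At q = 5 the demand price is (31 - 5)/2 = 13 and the supply price is 5 + 5 = 10.
Deadweight loss = ½ · (13 - 10) · (7 - 5) = ½ · 3 · 2 = 3.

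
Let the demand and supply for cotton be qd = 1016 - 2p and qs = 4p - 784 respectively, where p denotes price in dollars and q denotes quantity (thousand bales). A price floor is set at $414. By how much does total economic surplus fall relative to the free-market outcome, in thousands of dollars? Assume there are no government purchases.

Without the control the market clears where 1016 - 2p = 4p - 784, i.e. p* = 300 and q* = 416.
Because the floor (414) lies above the market-clearing price, it is binding.
At p = 414: qd = 1016 - 2·414 = 188 and qs = 4·414 - 784 = 872.
Quantity traded falls to 188. At q = 188 the demand price is (1016 - 188)/2 = 414 and the supply price is (784 + 188)/4 = 243.
Deadweight loss = ½ · (414 - 243) · (416 - 188) = ½ · 171 · 228 = 19494.

19494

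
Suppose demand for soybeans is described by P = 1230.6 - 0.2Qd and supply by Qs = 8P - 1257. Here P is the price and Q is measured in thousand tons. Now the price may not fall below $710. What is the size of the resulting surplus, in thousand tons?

1820

Rearranging demand gives Qd = 6153 - 5P. Equilibrium: 6153 - 5P = 8P - 1257, so 7410 = 13P and P* = 570, Q* = 3303.
Since 710 > 570, the floor is binding.
At P = 710: Qd = 6153 - 5·710 = 2603 and Qs = 8·710 - 1257 = 4423.
Surplus = Qs - Qd = 4423 - 2603 = 1820.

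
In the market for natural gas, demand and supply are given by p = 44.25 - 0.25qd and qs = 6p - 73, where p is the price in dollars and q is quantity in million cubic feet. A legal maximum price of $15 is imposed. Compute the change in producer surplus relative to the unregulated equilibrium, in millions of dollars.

Rearranging demand gives qd = 177 - 4p. In a free market, 177 - 4p = 6p - 73 gives the equilibrium p* = 25, q* = 77.
Because the ceiling (15) lies below the market-clearing price, it is binding.
At p = 15: qd = 177 - 4·15 = 117 and qs = 6·15 - 73 = 17.
Producer surplus without the control is ½ · (25 - 73/6) · 77 = 5929/12.
With the ceiling, producers sell 17 units at 15, so PS = ½ · (15 - 73/6) · 17 = 289/12.
Change in producer surplus = 289/12 - 5929/12 = -470.

-470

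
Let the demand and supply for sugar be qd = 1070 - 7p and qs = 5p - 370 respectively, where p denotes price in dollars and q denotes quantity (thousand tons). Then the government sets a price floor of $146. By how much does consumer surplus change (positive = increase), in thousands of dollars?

-3614

Equilibrium: 1070 - 7p = 5p - 370, so 1440 = 12p and p* = 120, q* = 230.
Because the floor (146) lies above the market-clearing price, it is binding.
At p = 146: qd = 1070 - 7·146 = 48 and qs = 5·146 - 370 = 360.
Consumer surplus without the control is ½ · (1070/7 - 120) · 230 = 26450/7.
With the floor, consumers buy 48 units at 146, so CS = ½ · (1070/7 - 146) · 48 = 1152/7.
Change in consumer surplus = 1152/7 - 26450/7 = -3614.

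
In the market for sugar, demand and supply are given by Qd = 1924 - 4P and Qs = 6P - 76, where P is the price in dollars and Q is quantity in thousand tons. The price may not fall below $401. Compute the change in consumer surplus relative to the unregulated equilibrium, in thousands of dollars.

Without the control the market clears where 1924 - 4P = 6P - 76, i.e. P* = 200 and Q* = 1124.
Because the floor (401) lies above the market-clearing price, it is binding.
At P = 401: Qd = 1924 - 4·401 = 320 and Qs = 6·401 - 76 = 2330.
Consumer surplus without the control is ½ · (481 - 200) · 1124 = 157922.
With the floor, consumers buy 320 units at 401, so CS = ½ · (481 - 401) · 320 = 12800.
Change in consumer surplus = 12800 - 157922 = -145122.

-145122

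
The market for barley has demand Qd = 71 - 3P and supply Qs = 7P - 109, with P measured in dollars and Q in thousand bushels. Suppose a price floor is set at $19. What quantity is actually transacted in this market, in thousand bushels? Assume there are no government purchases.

14

Without the control the market clears where 71 - 3P = 7P - 109, i.e. P* = 18 and Q* = 17.
The floor of 19 is above the equilibrium price 18, so it binds.
At P = 19: Qd = 71 - 3·19 = 14 and Qs = 7·19 - 109 = 24.
The quantity actually transacted is the short side, demand: 14.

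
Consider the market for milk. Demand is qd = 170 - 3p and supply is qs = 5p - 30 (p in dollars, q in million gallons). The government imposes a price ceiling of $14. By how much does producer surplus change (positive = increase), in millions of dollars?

Equilibrium: 170 - 3p = 5p - 30, so 200 = 8p and p* = 25, q* = 95.
Because the ceiling (14) lies below the market-clearing price, it is binding.
At p = 14: qd = 170 - 3·14 = 128 and qs = 5·14 - 30 = 40.
Producer surplus without the control is ½ · (25 - 6) · 95 = 902.5.
With the ceiling, producers sell 40 units at 14, so PS = ½ · (14 - 6) · 40 = 160.
Change in producer surplus = 160 - 902.5 = -742.5.

-742.5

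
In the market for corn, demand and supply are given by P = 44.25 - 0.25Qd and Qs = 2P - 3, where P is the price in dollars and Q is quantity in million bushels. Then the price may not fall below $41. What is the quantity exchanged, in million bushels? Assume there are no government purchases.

Rearranging demand gives Qd = 177 - 4P. Without the control the market clears where 177 - 4P = 2P - 3, i.e. P* = 30 and Q* = 57.
The floor of 41 is above the equilibrium price 30, so it binds.
At P = 41: Qd = 177 - 4·41 = 13 and Qs = 2·41 - 3 = 79.
The quantity actually transacted is the short side, demand: 13.

13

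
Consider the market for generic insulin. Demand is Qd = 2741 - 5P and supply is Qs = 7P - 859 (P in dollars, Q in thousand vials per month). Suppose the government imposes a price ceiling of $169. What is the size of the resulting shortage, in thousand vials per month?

1572

Without the control the market clears where 2741 - 5P = 7P - 859, i.e. P* = 300 and Q* = 1241.
Because the ceiling (169) lies below the market-clearing price, it is binding.
At P = 169: Qd = 2741 - 5·169 = 1896 and Qs = 7·169 - 859 = 324.
Shortage = Qd - Qs = 1896 - 324 = 1572.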